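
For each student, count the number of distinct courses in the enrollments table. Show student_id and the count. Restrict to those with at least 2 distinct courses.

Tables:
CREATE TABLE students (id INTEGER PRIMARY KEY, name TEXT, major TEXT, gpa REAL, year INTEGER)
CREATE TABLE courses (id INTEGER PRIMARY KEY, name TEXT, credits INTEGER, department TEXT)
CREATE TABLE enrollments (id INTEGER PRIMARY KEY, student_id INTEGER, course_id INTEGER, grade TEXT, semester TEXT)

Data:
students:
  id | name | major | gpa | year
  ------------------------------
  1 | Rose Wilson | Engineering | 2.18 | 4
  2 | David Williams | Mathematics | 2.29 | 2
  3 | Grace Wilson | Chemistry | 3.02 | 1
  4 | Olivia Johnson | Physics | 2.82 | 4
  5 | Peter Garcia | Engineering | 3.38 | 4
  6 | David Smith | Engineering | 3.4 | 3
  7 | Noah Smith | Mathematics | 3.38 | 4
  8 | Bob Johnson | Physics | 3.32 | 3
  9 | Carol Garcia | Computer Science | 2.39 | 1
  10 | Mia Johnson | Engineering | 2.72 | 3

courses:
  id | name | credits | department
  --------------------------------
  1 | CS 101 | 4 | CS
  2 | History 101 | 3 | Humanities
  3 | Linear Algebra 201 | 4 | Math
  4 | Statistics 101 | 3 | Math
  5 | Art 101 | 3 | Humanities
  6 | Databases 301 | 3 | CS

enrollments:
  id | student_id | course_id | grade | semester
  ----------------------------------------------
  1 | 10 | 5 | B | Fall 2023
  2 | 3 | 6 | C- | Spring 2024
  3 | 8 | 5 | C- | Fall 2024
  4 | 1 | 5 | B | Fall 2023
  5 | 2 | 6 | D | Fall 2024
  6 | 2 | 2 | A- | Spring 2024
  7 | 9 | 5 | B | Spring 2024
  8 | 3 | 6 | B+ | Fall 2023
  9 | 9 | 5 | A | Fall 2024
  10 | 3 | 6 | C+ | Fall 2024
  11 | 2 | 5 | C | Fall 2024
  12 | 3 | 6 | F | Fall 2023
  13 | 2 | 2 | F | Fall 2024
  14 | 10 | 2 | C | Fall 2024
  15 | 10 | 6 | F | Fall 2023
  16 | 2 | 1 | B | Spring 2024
SELECT student_id, COUNT(DISTINCT course_id) AS distinct_course_count FROM enrollments GROUP BY student_id HAVING COUNT(DISTINCT course_id) >= 2

Execution result:
student_id | distinct_course_count
2 | 4
10 | 3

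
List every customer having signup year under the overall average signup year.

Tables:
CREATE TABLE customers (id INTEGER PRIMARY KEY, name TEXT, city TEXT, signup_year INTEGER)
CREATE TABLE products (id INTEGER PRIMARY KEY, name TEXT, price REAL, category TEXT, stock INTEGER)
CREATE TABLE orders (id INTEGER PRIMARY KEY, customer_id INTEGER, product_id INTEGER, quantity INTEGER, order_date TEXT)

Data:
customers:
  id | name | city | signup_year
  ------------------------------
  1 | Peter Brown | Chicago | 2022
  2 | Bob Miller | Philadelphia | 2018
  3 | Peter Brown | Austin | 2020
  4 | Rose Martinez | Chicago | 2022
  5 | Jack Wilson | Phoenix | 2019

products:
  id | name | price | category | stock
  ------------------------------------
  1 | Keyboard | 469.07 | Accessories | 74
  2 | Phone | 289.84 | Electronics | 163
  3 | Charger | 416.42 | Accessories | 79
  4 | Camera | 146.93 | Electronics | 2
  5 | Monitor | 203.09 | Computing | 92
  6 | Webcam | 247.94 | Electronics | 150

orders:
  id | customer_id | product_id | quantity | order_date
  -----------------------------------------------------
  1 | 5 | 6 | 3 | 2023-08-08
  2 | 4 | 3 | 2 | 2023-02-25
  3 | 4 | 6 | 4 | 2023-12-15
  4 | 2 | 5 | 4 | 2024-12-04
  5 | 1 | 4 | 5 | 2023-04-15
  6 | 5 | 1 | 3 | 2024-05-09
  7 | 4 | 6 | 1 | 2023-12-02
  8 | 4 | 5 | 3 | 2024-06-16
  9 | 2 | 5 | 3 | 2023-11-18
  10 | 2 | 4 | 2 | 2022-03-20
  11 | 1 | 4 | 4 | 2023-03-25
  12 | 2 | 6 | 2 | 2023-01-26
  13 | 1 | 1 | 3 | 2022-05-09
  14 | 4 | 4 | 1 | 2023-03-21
SELECT name, signup_year FROM customers WHERE signup_year < (SELECT AVG(signup_year) FROM customers)

Execution result:
name | signup_year
Bob Miller | 2018
Peter Brown | 2020
Jack Wilson | 2019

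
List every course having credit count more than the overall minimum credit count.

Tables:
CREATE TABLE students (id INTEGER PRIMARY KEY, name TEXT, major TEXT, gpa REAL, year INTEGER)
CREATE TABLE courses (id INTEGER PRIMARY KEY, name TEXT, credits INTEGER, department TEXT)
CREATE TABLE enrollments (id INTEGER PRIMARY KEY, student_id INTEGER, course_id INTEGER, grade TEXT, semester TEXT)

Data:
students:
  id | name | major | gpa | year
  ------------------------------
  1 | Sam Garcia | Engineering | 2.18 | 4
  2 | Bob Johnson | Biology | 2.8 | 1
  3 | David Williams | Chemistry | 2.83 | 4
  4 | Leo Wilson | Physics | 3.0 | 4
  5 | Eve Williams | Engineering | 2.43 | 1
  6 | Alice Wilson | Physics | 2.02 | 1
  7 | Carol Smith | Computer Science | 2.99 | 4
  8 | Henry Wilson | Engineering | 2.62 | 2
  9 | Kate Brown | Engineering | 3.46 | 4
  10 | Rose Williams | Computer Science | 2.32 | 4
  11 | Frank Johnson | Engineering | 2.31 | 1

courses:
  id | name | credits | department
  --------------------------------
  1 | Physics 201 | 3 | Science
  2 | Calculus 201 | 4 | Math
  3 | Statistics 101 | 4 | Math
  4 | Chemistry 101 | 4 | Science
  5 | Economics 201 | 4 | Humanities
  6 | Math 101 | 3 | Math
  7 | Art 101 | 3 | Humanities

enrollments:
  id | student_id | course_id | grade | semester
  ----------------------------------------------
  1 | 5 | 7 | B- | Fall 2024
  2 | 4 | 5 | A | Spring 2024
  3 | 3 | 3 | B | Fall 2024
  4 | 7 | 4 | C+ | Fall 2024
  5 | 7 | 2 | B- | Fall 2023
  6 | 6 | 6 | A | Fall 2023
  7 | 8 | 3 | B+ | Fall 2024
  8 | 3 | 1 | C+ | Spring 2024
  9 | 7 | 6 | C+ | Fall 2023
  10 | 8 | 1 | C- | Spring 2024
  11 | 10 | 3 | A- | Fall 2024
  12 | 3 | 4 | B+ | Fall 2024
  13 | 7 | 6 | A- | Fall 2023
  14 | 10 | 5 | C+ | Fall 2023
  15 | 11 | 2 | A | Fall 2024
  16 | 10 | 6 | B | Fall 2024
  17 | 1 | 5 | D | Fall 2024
SELECT name, credits FROM courses WHERE credits > (SELECT MIN(credits) FROM courses)

Execution result:
name | credits
Calculus 201 | 4
Statistics 101 | 4
Chemistry 101 | 4
Economics 201 | 4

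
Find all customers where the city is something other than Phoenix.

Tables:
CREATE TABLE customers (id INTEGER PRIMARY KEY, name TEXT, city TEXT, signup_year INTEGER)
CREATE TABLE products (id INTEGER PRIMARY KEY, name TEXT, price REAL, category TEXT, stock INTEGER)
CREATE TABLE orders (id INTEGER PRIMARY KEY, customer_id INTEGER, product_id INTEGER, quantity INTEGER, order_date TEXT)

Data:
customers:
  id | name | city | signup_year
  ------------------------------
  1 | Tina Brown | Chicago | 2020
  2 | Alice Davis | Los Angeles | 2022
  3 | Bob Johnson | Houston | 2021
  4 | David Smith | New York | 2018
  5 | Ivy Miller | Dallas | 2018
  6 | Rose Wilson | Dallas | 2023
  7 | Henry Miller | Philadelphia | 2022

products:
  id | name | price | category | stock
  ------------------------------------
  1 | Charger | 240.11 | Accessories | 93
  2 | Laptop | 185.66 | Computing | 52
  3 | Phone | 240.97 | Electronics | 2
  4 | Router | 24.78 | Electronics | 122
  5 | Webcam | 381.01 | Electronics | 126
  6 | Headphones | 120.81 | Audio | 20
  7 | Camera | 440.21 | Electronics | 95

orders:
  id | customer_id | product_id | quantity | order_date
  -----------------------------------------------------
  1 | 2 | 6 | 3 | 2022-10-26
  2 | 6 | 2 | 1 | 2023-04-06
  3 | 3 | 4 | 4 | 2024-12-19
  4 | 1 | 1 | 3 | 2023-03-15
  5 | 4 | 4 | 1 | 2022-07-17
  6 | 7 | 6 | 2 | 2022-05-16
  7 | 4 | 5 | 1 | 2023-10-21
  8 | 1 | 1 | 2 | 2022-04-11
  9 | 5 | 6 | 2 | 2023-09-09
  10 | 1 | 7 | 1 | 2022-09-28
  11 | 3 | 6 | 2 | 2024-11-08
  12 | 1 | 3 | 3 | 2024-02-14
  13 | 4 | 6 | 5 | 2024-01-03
SELECT name, city FROM customers WHERE city <> 'Phoenix'

Execution result:
name | city
Tina Brown | Chicago
Alice Davis | Los Angeles
Bob Johnson | Houston
David Smith | New York
Ivy Miller | Dallas
Rose Wilson | Dallas
Henry Miller | Philadelphia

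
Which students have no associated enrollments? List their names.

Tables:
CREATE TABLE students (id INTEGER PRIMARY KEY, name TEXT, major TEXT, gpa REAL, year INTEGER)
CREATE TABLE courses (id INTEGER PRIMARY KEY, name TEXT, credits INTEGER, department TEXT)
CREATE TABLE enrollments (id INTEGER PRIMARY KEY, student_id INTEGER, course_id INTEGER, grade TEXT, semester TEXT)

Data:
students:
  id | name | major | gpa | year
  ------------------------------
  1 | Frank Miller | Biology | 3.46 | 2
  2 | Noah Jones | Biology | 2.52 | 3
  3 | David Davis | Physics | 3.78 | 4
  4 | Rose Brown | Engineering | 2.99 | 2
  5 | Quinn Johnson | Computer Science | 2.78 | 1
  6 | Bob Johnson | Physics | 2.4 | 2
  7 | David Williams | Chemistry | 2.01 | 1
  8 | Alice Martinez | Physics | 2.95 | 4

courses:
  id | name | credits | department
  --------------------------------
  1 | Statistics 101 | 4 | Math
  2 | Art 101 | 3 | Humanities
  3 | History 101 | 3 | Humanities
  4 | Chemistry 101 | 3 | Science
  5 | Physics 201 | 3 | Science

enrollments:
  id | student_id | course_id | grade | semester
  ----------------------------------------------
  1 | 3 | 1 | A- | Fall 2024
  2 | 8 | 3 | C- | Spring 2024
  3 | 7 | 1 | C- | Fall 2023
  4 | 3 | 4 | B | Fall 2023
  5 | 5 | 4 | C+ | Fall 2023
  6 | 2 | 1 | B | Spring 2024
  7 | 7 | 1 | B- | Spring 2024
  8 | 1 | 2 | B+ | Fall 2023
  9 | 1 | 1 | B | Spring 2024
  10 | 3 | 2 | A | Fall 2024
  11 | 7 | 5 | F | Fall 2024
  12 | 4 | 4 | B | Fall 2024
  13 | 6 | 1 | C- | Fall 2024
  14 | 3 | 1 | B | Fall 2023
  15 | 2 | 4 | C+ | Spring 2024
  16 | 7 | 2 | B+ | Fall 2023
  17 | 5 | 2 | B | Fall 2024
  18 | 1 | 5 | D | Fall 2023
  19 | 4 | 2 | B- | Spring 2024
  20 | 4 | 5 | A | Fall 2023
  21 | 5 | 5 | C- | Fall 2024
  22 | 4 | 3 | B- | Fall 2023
SELECT p.name FROM students p LEFT JOIN enrollments c ON c.student_id = p.id WHERE c.id IS NULL

Execution result:
(no rows)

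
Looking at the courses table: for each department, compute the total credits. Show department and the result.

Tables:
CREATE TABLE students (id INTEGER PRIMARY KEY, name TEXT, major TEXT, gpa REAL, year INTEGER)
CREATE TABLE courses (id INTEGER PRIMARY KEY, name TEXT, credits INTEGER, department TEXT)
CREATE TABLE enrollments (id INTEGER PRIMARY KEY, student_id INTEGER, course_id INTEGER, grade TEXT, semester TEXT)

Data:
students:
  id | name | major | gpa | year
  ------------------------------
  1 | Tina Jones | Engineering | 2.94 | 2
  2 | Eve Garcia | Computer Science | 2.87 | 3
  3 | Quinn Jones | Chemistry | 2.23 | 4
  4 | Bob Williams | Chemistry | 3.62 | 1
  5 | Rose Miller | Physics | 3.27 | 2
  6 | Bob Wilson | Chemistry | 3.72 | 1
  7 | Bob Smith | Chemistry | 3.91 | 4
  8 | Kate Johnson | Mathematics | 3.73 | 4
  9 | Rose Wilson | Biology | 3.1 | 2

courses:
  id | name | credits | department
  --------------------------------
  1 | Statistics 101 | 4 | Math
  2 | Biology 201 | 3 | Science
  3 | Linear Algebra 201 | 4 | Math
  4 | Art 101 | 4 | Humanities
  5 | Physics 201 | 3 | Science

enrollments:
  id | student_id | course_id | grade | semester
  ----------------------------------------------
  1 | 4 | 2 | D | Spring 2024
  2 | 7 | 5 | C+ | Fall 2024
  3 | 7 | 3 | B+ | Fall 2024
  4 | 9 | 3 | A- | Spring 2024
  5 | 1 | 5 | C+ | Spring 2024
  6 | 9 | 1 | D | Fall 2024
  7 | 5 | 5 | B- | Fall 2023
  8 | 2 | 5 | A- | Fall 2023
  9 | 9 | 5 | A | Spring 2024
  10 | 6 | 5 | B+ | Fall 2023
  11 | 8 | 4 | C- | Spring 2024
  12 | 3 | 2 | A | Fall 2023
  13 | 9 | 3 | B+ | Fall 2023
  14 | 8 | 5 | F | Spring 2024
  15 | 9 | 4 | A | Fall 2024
SELECT department, SUM(credits) AS sum_credits FROM courses GROUP BY department

Execution result:
department | sum_credits
Humanities | 4
Math | 8
Science | 6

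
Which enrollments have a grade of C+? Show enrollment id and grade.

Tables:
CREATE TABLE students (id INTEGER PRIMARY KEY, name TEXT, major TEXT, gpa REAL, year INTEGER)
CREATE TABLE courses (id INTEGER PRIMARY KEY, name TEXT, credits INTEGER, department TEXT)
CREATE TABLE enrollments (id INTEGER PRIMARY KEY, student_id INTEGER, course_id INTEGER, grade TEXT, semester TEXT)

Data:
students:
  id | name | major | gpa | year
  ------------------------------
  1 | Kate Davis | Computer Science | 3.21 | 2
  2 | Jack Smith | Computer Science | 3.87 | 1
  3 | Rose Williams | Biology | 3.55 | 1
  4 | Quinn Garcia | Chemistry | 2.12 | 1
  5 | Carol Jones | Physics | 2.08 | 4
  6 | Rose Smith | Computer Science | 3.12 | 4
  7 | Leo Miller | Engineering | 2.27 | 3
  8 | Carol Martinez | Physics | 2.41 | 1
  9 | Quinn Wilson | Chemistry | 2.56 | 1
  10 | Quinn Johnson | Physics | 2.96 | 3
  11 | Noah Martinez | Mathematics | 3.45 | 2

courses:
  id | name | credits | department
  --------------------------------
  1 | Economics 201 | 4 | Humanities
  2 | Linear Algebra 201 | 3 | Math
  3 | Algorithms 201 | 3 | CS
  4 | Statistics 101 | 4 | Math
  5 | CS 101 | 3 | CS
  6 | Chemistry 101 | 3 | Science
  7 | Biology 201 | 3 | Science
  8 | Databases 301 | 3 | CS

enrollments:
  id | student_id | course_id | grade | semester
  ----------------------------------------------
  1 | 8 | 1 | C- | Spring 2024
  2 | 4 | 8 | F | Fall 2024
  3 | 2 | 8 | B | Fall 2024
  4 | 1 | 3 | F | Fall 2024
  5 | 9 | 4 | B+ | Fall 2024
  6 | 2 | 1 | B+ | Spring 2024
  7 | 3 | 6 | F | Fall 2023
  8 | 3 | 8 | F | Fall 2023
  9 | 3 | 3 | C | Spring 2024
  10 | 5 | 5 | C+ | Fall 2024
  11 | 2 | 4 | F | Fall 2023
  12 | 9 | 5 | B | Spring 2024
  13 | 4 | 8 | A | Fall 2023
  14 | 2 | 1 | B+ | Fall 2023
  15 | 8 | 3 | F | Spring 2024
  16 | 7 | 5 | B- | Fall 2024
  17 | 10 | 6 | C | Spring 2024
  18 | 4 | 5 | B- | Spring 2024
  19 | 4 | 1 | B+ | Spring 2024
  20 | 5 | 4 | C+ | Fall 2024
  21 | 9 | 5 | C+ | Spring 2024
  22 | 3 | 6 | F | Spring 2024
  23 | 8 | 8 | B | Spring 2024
SELECT id, grade FROM enrollments WHERE grade = 'C+'

Execution result:
id | grade
10 | C+
20 | C+
21 | C+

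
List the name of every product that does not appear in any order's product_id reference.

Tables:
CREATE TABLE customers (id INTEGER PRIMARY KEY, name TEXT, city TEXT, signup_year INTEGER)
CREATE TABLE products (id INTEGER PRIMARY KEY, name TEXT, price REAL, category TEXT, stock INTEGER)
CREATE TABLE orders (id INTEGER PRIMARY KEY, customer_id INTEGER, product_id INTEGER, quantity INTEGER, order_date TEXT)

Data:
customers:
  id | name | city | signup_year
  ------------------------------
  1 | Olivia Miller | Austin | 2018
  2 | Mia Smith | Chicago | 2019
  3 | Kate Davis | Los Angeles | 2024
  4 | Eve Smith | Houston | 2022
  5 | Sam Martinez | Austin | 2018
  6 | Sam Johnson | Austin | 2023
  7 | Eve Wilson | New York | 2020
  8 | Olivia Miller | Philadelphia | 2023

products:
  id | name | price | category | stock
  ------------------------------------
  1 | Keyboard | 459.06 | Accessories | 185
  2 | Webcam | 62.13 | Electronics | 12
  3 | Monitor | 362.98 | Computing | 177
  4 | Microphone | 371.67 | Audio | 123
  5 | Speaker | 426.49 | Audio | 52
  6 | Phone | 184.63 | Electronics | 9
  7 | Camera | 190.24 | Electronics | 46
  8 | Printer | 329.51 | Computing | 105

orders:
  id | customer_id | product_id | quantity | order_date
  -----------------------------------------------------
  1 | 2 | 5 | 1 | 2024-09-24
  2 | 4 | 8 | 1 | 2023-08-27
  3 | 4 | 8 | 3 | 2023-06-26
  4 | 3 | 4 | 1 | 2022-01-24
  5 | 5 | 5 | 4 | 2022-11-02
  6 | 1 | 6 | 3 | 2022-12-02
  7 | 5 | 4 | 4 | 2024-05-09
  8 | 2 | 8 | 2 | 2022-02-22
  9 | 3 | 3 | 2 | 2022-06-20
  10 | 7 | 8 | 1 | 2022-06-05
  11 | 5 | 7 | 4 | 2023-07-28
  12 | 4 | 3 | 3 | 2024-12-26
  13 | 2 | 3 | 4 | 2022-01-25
SELECT p.name FROM products p LEFT JOIN orders c ON c.product_id = p.id WHERE c.id IS NULL

Execution result:
name
Keyboard
Webcam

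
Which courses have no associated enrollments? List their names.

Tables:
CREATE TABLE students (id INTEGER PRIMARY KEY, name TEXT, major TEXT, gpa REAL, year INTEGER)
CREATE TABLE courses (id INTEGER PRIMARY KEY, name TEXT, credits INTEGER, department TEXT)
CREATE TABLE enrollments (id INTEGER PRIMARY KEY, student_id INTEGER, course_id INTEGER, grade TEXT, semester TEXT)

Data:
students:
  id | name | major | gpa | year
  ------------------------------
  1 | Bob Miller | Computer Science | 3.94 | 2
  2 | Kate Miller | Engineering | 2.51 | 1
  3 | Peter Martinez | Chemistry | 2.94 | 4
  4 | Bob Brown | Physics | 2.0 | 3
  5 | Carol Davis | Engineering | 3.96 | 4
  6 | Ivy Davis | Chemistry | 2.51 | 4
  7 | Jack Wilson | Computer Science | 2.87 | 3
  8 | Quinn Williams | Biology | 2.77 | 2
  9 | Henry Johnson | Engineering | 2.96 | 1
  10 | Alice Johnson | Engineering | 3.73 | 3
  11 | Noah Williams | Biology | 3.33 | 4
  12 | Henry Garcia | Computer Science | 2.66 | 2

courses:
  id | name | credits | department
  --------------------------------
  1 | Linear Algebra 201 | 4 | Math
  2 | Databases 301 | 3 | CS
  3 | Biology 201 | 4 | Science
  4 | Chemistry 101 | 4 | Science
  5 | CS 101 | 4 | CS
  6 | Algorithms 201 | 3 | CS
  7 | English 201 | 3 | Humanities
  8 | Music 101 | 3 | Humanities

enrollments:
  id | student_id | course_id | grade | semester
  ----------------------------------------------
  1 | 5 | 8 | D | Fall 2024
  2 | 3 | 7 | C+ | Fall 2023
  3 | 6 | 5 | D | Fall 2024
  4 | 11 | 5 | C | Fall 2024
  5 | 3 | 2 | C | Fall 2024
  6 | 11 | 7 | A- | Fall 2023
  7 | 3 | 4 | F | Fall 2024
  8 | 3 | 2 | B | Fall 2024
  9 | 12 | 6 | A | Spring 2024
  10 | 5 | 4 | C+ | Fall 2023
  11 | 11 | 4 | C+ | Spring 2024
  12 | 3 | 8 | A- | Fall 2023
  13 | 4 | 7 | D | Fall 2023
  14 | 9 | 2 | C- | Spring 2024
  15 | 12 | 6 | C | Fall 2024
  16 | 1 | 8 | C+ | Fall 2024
SELECT p.name FROM courses p LEFT JOIN enrollments c ON c.course_id = p.id WHERE c.id IS NULL

Execution result:
name
Linear Algebra 201
Biology 201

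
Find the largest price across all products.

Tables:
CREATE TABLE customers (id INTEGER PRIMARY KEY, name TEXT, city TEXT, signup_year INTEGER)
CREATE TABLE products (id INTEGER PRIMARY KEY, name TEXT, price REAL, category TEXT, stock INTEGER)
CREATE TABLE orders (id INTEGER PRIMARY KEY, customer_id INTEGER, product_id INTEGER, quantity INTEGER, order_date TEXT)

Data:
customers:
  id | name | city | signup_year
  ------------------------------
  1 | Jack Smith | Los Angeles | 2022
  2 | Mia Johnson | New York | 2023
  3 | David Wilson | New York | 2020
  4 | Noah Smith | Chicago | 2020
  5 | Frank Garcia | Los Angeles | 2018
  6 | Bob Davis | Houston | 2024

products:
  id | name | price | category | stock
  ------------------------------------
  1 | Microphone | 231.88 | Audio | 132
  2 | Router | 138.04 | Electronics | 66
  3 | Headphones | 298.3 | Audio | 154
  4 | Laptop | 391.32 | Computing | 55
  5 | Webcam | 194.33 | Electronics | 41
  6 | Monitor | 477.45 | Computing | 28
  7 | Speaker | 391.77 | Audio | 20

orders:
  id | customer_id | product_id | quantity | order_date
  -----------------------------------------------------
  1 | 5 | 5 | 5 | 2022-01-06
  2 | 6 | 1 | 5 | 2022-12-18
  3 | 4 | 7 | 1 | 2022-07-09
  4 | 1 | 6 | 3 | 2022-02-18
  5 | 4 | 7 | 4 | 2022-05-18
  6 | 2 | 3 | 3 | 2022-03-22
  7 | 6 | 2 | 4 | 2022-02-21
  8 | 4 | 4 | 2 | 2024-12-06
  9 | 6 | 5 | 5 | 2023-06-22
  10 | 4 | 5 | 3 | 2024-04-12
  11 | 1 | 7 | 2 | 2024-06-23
SELECT MAX(price) FROM products

Execution result:
477.45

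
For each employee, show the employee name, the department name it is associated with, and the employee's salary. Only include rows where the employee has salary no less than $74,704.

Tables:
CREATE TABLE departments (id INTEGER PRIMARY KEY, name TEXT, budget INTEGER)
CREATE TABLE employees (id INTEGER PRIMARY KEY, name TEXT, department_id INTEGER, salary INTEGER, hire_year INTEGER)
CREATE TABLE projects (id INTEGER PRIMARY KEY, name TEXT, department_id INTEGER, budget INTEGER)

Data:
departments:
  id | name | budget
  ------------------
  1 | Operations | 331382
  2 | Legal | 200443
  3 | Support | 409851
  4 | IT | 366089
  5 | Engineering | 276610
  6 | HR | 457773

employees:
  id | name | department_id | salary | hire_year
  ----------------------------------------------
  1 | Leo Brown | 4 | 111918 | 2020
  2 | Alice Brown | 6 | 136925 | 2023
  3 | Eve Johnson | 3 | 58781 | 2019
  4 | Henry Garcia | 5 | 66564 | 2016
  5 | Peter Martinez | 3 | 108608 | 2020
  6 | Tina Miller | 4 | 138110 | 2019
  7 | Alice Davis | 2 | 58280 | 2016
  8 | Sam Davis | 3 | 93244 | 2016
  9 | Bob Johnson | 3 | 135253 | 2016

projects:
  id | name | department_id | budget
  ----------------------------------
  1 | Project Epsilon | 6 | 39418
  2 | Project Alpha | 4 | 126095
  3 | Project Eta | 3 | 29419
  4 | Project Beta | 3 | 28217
SELECT c.name, p.name AS department, c.salary FROM employees c JOIN departments p ON c.department_id = p.id WHERE c.salary >= 74704

Execution result:
name | department | salary
Leo Brown | IT | 111918
Alice Brown | HR | 136925
Peter Martinez | Support | 108608
Tina Miller | IT | 138110
Sam Davis | Support | 93244
Bob Johnson | Support | 135253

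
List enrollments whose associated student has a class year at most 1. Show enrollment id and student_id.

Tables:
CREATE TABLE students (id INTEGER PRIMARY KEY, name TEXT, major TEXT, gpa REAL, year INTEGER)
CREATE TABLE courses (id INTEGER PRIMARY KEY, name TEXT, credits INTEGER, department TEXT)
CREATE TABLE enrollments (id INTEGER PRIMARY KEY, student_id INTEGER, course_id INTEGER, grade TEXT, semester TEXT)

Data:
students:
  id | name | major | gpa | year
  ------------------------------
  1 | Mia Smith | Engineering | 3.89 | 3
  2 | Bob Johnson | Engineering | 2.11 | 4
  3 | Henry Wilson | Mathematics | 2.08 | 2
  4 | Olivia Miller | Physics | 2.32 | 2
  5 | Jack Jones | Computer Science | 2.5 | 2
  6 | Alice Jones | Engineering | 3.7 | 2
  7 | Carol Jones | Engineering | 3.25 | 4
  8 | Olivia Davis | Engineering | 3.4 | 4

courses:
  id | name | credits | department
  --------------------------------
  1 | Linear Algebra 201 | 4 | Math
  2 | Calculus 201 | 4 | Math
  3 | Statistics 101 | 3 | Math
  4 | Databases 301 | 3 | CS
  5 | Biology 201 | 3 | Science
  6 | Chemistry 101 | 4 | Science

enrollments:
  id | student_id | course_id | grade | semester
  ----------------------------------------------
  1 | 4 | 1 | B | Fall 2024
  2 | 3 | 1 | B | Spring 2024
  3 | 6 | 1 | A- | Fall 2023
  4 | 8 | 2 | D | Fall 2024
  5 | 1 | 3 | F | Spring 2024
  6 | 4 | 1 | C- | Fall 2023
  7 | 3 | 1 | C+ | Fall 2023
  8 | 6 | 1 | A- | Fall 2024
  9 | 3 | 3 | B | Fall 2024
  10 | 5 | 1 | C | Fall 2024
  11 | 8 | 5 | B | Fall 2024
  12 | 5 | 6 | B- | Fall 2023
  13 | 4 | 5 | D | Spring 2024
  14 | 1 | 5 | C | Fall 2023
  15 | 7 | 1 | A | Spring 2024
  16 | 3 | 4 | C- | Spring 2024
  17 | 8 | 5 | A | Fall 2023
SELECT id, student_id FROM enrollments WHERE student_id IN (SELECT id FROM students WHERE year <= 1)

Execution result:
(no rows)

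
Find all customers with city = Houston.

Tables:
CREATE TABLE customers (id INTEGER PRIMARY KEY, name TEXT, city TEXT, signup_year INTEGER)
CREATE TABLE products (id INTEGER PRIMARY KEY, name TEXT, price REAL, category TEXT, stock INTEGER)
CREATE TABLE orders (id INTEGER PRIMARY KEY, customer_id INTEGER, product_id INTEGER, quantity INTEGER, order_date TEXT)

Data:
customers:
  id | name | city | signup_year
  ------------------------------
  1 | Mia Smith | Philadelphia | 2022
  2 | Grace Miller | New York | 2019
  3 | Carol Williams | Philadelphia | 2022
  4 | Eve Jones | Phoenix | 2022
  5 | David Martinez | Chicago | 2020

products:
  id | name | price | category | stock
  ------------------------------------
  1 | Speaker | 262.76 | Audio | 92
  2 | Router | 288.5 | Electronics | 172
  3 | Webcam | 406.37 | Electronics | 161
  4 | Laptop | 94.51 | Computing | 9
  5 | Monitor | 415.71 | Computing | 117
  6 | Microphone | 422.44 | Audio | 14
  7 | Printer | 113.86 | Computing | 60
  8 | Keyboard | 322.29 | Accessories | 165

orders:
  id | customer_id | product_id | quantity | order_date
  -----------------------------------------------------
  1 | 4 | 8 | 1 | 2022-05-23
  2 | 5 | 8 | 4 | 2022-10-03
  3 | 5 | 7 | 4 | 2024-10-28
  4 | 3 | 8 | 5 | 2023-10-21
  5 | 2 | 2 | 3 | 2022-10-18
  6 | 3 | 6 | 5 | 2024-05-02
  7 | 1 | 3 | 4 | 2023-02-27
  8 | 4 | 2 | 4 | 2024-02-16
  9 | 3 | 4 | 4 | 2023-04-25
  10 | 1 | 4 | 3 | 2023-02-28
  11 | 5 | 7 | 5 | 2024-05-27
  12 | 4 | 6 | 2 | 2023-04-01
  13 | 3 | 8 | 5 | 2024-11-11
SELECT name, city FROM customers WHERE city = 'Houston'

Execution result:
(no rows)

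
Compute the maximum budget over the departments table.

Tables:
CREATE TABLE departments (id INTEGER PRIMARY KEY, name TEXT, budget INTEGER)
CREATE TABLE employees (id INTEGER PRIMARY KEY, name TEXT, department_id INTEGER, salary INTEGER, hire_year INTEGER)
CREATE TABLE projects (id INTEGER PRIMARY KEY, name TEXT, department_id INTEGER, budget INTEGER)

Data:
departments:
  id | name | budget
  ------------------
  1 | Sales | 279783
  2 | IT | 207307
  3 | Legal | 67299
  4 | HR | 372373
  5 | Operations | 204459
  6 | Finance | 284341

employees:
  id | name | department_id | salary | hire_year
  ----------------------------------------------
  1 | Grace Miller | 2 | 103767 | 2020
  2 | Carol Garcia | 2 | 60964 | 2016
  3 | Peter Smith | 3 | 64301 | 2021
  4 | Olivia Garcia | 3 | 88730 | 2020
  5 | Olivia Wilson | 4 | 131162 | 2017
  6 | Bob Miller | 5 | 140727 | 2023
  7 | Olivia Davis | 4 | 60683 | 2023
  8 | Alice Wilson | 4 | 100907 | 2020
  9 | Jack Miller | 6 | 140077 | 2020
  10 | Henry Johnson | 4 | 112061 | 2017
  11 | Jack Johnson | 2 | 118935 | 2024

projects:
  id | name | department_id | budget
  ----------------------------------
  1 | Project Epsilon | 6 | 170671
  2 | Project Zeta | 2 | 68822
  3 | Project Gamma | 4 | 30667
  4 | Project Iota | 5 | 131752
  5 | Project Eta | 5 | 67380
SELECT MAX(budget) FROM departments

Execution result:
372373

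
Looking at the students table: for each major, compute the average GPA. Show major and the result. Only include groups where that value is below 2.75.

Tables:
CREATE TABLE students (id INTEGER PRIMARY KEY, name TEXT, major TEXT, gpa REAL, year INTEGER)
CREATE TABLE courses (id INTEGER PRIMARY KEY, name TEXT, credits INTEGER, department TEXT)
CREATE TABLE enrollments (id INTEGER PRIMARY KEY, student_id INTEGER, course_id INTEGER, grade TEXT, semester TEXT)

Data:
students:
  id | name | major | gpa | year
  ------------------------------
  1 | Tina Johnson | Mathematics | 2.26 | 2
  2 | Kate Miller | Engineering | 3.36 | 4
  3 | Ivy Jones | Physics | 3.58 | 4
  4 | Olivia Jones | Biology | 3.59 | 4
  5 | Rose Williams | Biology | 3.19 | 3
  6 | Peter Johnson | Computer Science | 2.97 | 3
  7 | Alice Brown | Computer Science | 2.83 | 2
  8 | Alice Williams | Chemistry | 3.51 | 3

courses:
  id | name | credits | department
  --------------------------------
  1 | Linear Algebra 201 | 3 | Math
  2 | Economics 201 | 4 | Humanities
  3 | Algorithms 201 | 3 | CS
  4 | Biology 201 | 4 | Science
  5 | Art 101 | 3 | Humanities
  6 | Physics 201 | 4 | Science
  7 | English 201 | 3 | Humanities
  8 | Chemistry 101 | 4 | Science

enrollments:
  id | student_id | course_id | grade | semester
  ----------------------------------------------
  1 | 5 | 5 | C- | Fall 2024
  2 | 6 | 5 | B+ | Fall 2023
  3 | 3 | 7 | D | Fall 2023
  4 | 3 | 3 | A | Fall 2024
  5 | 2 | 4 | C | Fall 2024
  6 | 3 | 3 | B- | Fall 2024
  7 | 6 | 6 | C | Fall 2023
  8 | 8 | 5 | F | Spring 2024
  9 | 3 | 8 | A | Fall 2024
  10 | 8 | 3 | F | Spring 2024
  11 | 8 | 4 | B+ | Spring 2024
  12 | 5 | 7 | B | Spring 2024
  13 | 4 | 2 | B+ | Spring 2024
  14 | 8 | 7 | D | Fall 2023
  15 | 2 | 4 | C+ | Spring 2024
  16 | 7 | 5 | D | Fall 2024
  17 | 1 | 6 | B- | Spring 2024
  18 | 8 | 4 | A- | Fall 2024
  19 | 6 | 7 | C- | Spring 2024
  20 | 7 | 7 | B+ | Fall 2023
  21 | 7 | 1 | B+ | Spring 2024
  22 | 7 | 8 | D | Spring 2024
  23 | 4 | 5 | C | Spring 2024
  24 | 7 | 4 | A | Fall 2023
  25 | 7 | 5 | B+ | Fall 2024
SELECT major, AVG(gpa) AS avg_gpa FROM students GROUP BY major HAVING AVG(gpa) < 2.75

Execution result:
major | avg_gpa
Mathematics | 2.26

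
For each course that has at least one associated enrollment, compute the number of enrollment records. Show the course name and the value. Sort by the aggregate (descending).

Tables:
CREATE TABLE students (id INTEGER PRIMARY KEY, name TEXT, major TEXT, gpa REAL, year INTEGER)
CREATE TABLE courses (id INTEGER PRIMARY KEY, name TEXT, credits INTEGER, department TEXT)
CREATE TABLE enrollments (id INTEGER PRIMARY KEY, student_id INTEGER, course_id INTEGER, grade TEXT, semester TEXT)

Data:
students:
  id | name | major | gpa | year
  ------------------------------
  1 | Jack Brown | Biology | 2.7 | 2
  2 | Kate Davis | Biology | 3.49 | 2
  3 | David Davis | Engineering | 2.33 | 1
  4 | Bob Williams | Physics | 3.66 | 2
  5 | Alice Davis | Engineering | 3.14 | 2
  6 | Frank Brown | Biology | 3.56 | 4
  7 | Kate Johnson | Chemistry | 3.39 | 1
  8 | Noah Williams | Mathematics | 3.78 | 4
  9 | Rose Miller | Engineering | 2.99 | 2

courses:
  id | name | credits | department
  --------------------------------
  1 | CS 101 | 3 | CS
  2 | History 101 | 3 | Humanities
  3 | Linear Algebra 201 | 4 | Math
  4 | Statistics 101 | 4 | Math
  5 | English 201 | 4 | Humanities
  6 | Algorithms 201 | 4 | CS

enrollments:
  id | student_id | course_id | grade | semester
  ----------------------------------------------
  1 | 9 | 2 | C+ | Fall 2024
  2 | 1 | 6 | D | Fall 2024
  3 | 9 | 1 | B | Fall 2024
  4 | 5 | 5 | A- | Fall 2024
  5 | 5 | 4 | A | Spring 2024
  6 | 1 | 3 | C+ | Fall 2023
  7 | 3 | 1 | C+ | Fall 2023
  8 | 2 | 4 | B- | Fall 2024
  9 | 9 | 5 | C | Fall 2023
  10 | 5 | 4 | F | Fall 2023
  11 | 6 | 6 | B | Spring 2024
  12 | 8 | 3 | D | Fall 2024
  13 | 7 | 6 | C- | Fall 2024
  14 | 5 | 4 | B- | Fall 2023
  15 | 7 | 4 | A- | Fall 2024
SELECT p.name, COUNT(*) AS n FROM enrollments c JOIN courses p ON c.course_id = p.id GROUP BY p.id, p.name ORDER BY n DESC

Execution result:
name | n
Statistics 101 | 5
Algorithms 201 | 3
CS 101 | 2
Linear Algebra 201 | 2
English 201 | 2
History 101 | 1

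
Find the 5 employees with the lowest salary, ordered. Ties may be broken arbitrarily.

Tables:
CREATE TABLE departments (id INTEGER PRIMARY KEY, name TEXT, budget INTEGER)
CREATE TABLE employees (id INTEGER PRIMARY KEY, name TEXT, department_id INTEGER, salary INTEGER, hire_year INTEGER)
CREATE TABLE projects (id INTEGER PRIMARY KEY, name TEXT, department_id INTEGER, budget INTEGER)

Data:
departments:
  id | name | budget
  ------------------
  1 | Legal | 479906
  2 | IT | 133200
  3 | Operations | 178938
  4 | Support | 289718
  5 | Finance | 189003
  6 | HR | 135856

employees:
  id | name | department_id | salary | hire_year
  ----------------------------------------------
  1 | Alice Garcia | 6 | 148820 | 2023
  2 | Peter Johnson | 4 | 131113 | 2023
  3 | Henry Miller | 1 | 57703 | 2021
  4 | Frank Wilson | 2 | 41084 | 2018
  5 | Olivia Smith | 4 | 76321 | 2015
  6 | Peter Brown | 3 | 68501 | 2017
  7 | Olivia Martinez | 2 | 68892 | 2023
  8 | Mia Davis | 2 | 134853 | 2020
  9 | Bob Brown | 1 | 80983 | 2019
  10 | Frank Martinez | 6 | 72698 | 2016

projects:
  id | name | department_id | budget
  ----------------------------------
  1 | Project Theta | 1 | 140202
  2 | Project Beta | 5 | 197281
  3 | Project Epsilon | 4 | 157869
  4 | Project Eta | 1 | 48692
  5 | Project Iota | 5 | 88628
SELECT name, salary FROM employees ORDER BY salary ASC LIMIT 5

Execution result:
name | salary
Frank Wilson | 41084
Henry Miller | 57703
Peter Brown | 68501
Olivia Martinez | 68892
Frank Martinez | 72698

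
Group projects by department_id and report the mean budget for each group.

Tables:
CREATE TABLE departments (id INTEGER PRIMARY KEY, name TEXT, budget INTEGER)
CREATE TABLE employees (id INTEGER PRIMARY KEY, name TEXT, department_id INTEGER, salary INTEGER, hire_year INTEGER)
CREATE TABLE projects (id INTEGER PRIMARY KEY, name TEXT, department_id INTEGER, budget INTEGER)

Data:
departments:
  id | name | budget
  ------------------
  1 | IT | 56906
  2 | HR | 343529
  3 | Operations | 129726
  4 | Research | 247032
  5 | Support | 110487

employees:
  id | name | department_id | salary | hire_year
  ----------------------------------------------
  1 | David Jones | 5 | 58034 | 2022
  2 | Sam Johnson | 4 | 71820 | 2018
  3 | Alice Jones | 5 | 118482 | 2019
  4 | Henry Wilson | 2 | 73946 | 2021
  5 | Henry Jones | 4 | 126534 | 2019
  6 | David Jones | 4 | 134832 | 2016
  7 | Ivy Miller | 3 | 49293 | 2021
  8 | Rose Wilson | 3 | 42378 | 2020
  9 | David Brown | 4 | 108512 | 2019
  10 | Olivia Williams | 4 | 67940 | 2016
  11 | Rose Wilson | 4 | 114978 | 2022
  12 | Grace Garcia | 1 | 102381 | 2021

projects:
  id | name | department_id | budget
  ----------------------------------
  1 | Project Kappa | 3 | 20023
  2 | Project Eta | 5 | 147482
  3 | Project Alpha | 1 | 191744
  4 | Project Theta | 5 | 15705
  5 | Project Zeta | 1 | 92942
SELECT department_id, AVG(budget) AS avg_budget FROM projects GROUP BY department_id

Execution result:
department_id | avg_budget
1 | 142343.00
3 | 20023.00
5 | 81593.50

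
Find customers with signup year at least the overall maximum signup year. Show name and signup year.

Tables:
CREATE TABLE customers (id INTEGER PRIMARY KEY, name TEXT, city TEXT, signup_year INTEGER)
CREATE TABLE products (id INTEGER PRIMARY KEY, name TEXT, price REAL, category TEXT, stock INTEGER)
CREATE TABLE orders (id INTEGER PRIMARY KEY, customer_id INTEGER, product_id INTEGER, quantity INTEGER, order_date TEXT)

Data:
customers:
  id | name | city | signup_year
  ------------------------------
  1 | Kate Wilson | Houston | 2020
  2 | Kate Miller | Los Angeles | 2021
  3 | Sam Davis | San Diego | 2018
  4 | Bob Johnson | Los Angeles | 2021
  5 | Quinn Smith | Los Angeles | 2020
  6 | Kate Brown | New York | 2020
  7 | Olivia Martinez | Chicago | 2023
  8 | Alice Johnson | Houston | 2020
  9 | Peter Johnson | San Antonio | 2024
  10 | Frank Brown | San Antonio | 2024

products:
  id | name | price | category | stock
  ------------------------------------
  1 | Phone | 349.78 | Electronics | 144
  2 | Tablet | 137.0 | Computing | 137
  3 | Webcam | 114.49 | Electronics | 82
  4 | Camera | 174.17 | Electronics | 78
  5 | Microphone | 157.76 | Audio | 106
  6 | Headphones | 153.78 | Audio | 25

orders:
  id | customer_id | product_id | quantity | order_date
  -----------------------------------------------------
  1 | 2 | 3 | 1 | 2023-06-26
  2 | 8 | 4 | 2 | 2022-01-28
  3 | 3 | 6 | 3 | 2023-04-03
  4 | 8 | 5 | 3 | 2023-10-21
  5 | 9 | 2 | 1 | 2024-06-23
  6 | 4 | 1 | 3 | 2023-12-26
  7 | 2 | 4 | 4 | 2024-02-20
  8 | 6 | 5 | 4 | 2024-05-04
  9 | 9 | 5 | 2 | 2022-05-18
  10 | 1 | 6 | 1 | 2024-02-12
SELECT name, signup_year FROM customers WHERE signup_year >= (SELECT MAX(signup_year) FROM customers)

Execution result:
name | signup_year
Peter Johnson | 2024
Frank Brown | 2024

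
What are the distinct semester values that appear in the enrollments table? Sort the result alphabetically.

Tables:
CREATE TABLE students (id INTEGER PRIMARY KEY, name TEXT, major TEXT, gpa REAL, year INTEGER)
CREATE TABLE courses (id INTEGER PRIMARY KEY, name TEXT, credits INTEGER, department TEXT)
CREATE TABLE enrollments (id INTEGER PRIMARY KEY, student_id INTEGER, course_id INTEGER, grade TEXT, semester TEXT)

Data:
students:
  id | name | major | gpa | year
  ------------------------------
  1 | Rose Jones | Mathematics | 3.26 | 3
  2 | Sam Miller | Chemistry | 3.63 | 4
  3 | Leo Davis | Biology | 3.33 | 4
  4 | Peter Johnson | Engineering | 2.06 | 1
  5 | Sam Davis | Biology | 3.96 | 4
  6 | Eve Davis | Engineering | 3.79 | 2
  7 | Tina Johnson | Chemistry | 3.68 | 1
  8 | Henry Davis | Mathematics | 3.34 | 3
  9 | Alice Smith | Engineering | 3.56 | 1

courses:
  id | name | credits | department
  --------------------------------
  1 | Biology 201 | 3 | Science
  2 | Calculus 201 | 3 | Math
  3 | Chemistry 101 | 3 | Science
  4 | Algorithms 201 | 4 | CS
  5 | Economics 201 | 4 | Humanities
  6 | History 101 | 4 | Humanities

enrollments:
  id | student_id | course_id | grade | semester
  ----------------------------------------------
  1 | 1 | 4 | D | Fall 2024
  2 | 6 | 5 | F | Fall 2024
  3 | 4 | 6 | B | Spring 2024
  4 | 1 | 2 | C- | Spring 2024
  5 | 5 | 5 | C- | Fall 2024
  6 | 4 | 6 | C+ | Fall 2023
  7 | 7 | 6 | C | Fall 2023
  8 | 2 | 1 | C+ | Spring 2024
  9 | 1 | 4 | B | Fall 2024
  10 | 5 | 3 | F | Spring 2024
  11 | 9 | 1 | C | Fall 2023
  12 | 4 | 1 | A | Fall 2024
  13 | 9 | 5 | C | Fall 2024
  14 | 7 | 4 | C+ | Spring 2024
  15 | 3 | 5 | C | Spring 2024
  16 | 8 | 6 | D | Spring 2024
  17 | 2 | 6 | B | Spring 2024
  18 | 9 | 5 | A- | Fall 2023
SELECT DISTINCT semester FROM enrollments ORDER BY semester

Execution result:
semester
Fall 2023
Fall 2024
Spring 2024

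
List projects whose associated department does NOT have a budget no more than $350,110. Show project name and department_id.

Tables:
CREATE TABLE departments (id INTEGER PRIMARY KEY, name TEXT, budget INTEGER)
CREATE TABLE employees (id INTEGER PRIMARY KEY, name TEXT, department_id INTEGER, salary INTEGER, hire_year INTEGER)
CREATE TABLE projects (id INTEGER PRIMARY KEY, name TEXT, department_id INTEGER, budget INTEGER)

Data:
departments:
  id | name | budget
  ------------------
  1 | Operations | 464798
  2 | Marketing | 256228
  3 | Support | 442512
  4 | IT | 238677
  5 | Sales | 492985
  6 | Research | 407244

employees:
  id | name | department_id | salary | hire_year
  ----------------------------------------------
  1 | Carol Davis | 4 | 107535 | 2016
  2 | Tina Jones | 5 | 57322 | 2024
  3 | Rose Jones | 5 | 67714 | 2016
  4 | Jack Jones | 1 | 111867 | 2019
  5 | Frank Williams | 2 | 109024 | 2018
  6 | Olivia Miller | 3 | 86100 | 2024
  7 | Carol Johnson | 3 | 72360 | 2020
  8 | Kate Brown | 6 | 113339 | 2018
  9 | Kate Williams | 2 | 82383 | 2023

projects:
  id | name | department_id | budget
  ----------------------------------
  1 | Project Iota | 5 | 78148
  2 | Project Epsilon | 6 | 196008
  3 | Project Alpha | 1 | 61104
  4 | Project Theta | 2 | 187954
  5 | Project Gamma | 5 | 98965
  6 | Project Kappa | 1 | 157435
SELECT name, department_id FROM projects WHERE department_id NOT IN (SELECT id FROM departments WHERE budget <= 350110)

Execution result:
name | department_id
Project Iota | 5
Project Epsilon | 6
Project Alpha | 1
Project Gamma | 5
Project Kappa | 1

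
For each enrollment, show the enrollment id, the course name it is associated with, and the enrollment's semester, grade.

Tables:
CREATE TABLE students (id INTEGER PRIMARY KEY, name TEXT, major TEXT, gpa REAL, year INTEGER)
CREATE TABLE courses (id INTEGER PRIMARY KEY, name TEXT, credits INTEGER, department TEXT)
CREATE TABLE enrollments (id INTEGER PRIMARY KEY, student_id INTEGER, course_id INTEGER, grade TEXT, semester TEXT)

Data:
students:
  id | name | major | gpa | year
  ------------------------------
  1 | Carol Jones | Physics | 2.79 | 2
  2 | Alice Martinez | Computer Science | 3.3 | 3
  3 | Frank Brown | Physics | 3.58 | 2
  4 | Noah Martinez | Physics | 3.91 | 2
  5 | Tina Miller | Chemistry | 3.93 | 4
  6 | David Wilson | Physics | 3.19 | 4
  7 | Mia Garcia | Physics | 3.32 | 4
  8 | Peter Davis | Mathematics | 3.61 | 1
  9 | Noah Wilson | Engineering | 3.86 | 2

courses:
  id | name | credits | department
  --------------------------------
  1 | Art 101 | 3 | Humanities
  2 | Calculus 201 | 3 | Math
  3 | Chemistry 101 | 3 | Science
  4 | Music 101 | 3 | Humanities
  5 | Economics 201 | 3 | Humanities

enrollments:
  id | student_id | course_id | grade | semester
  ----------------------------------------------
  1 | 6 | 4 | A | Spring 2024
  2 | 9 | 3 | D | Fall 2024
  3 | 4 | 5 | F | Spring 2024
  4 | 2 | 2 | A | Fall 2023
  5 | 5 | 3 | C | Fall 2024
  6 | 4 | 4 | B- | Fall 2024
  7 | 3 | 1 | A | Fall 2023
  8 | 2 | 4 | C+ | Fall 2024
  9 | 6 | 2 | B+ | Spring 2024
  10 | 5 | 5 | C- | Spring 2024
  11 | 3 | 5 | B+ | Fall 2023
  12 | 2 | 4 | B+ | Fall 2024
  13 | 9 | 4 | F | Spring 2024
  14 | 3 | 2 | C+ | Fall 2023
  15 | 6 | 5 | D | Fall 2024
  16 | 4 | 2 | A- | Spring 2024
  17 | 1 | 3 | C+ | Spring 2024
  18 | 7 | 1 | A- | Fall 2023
SELECT c.id, p.name AS course, c.semester, c.grade FROM enrollments c JOIN courses p ON c.course_id = p.id

Execution result:
id | course | semester | grade
1 | Music 101 | Spring 2024 | A
2 | Chemistry 101 | Fall 2024 | D
3 | Economics 201 | Spring 2024 | F
4 | Calculus 201 | Fall 2023 | A
5 | Chemistry 101 | Fall 2024 | C
6 | Music 101 | Fall 2024 | B-
7 | Art 101 | Fall 2023 | A
8 | Music 101 | Fall 2024 | C+
9 | Calculus 201 | Spring 2024 | B+
10 | Economics 201 | Spring 2024 | C-
11 | Economics 201 | Fall 2023 | B+
12 | Music 101 | Fall 2024 | B+
13 | Music 101 | Spring 2024 | F
14 | Calculus 201 | Fall 2023 | C+
15 | Economics 201 | Fall 2024 | D
16 | Calculus 201 | Spring 2024 | A-
17 | Chemistry 101 | Spring 2024 | C+
18 | Art 101 | Fall 2023 | A-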